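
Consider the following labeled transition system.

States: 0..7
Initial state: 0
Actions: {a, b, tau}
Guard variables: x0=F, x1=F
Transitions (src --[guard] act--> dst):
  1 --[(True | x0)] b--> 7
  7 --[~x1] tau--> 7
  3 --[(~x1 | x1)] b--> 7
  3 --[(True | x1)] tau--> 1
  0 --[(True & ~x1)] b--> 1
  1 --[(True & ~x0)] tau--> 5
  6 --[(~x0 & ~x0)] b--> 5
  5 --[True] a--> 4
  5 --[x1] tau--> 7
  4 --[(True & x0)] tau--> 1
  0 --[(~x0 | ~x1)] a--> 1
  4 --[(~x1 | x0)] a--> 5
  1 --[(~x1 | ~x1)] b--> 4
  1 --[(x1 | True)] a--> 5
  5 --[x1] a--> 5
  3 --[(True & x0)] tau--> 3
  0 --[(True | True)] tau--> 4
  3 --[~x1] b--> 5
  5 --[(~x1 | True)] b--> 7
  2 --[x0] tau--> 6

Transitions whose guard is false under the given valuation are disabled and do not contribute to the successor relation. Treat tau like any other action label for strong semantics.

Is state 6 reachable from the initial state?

After dropping false guards: 15 live edges.
L0 = {0}
L1 = {1,4}  cumulative {0,1,4}
L2 = {5,7}  cumulative {0,1,4,5,7}
R = {0,1,4,5,7}

Answer: UNREACHABLE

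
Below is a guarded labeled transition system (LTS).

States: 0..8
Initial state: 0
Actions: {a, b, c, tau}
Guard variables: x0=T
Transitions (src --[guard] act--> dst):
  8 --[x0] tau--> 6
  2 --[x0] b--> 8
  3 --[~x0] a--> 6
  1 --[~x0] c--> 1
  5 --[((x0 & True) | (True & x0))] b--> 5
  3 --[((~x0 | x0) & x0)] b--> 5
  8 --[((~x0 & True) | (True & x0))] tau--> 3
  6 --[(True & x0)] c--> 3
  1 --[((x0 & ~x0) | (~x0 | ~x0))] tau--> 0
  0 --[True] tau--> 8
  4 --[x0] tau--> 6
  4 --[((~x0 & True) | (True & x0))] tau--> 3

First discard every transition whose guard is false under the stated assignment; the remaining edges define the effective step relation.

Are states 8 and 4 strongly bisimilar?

Bisimulation quotient by refinement:
  π0 = {{0,1,2,3,4,5,6,7,8}}
  π1 = {{0,4,8},{1,7},{2,3,5},{6}}
  π2 = {{0},{1,7},{2},{3,5},{4,8},{6}}
6 equivalence class(es) (converged in 3)
[8]={4,8}  [4]={4,8}

Answer: BISIMILAR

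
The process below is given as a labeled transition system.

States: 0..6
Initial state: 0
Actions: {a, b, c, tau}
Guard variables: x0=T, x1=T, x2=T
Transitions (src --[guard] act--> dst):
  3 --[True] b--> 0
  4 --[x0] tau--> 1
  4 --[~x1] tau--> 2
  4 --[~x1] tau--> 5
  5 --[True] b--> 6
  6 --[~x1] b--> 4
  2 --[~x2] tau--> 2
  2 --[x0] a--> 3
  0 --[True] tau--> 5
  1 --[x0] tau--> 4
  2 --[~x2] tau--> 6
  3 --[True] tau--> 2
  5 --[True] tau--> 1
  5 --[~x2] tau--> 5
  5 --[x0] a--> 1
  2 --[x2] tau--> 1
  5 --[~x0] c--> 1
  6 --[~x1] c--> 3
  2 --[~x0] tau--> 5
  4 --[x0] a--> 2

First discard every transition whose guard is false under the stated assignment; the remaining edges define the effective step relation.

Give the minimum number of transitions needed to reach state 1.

Answer: 2

Analysis:
BFS to 1:
  L0 = {0}
  L1 = {5}
  L2 = {1,6}
first hit 1 at d=2 via tau·a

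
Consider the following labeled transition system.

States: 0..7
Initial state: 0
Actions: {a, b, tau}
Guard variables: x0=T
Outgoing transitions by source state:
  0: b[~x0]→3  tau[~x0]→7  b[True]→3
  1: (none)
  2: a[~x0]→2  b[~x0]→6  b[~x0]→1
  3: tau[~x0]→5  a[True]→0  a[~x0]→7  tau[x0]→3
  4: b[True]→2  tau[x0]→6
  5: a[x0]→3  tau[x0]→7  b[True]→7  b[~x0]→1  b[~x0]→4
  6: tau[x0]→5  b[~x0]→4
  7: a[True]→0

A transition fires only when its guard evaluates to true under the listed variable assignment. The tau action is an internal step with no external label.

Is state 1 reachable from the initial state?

Answer: UNREACHABLE

Working:
Guard filter leaves 10 enabled edge(s).
L0 = {0}
L1 = {3}  now seen {0,3}
R = {0,3}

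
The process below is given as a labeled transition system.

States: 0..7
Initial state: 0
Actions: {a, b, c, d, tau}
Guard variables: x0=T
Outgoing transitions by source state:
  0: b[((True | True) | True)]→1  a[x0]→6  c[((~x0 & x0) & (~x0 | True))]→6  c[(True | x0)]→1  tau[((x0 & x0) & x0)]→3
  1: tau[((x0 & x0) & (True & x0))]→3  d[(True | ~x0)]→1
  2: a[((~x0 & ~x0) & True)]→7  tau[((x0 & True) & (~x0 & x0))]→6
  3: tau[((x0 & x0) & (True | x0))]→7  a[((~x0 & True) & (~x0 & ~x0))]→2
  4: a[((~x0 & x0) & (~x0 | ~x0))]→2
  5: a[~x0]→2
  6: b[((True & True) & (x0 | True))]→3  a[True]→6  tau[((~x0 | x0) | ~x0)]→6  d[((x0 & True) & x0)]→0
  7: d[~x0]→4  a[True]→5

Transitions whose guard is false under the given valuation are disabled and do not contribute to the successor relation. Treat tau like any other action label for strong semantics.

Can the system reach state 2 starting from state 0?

Guard filter leaves 12 enabled edge(s).
Layer 0: {0}
Layer 1: {1,3,6}  total {0,1,3,6}
Layer 2: {7}  total {0,1,3,6,7}
Layer 3: {5}  total {0,1,3,5,6,7}
Reachable = {0,1,3,5,6,7}

Answer: UNREACHABLE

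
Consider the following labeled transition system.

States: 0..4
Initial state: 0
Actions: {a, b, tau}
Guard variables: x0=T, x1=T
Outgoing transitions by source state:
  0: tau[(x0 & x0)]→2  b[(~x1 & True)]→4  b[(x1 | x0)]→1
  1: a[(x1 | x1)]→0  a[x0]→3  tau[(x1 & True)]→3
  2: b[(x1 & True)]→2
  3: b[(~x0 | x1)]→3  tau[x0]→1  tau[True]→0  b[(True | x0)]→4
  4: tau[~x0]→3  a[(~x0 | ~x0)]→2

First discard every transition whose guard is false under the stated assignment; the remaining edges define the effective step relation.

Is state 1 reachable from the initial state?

After dropping false guards: 10 live edges.
Layer 0: {0}
Layer 1: {1,2}  now seen {0,1,2}
Layer 2: {3}  now seen {0,1,2,3}
Layer 3: {4}  now seen {0,1,2,3,4}
Reach set: {0,1,2,3,4}
witness 1: b

Answer: REACHABLE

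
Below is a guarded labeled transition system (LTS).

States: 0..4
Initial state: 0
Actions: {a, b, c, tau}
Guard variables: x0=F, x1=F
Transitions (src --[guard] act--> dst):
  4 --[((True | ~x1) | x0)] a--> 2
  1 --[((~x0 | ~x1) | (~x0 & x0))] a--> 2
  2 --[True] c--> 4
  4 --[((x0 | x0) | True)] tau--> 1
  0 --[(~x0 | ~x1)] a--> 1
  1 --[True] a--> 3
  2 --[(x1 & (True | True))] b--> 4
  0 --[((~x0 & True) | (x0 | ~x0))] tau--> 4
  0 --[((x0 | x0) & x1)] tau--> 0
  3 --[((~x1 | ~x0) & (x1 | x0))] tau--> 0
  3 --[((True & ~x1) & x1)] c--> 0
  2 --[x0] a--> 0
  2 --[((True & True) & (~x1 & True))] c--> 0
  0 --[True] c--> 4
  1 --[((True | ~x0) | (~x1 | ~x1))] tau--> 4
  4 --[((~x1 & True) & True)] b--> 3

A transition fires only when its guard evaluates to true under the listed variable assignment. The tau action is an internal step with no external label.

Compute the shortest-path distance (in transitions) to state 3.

Answer: 2

Working:
Breadth-first toward 3:
  depth 0: {0}
  depth 1: {1,4}
  depth 2: {2,3}
depth(3)=2, e.g. a·a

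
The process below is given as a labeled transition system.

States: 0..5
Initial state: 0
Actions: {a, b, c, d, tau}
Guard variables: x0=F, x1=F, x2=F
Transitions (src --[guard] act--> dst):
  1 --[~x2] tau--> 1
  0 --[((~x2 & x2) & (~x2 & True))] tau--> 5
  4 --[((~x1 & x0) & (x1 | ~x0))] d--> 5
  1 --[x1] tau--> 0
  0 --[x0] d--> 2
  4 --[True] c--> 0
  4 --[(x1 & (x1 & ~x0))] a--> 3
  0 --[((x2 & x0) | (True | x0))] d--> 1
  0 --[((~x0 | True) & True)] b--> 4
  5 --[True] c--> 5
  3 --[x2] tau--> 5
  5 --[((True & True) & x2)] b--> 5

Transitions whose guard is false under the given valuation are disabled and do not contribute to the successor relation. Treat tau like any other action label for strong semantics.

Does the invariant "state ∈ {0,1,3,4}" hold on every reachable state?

Answer: INVARIANT HOLDS

Working:
Inv-set: {0,1,3,4}
Reach set: {0,1,4}
  0: ✓
  1: ✓
  4: ✓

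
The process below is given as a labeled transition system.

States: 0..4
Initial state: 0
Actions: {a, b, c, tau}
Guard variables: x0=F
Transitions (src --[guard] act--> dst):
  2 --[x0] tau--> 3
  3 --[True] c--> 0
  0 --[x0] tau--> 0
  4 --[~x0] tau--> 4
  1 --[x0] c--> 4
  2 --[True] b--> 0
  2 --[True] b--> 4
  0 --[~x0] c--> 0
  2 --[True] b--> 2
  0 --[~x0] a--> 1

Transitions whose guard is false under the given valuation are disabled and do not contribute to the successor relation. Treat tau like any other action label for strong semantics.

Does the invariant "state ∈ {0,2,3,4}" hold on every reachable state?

Answer: INVARIANT VIOLATED at state 1

Working:
Inv-set: {0,2,3,4}
Reach set: {0,1}
  0: ok
  1: ✗ unsafe
reach 1 via a — violates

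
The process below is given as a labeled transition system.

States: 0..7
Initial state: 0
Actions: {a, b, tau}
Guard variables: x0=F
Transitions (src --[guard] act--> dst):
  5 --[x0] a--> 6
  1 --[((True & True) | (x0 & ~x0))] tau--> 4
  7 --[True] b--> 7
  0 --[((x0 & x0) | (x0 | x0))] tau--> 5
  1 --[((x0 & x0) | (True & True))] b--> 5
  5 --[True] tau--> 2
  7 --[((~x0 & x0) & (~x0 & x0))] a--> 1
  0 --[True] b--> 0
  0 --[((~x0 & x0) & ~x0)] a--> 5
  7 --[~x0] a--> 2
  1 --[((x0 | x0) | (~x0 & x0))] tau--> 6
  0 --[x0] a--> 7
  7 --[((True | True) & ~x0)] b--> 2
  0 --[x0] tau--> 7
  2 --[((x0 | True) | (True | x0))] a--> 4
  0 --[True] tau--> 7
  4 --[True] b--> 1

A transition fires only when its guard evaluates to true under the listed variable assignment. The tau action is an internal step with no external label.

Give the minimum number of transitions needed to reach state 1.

Answer: 4

Working:
Breadth-first toward 1:
  L0 = {0}
  L1 = {7}
  L2 = {2}
  L3 = {4}
  L4 = {1}
first hit 1 at d=4 via tau·a·a·b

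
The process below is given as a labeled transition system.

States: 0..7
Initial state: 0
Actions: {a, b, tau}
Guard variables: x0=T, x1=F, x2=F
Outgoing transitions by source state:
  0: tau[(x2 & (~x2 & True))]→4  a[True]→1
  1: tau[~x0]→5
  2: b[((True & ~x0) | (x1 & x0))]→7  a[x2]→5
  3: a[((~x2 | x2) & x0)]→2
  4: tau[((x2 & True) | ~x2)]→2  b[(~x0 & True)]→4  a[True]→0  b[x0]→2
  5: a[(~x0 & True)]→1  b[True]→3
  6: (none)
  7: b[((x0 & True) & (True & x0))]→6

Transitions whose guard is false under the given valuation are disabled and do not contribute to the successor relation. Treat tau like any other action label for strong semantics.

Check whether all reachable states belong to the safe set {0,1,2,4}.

Safe = {0,1,2,4}
R = {0,1}
  0: safe
  1: safe

Answer: INVARIANT HOLDS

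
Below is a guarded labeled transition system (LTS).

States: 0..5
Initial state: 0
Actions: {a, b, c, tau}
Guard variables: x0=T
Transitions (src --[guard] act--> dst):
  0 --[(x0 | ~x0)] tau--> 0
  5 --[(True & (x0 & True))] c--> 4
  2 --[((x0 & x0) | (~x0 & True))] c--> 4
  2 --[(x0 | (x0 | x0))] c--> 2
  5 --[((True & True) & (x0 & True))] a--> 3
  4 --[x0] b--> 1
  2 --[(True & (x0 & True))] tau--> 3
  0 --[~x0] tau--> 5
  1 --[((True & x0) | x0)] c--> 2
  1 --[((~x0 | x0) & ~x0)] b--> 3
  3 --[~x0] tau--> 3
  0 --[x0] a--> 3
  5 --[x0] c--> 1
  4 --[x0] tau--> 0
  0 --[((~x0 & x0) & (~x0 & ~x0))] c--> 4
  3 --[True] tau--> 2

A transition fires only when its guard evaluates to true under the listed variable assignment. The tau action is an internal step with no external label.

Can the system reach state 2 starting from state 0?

12 transition(s) survive guard evaluation.
depth 0: {0}
depth 1: {3}  now seen {0,3}
depth 2: {2}  now seen {0,2,3}
depth 3: {4}  now seen {0,2,3,4}
depth 4: {1}  now seen {0,1,2,3,4}
R = {0,1,2,3,4}
Path to 2: a·tau

Answer: REACHABLE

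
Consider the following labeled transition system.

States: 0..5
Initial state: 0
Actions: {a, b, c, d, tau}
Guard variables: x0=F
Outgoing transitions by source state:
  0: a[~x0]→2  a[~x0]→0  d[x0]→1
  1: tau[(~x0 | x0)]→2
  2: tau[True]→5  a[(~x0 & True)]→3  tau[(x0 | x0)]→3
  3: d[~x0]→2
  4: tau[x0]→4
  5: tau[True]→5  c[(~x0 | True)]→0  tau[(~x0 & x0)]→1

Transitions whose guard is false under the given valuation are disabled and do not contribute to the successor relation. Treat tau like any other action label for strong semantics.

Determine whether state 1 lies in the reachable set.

8 transition(s) survive guard evaluation.
L0 = {0}
L1 = {2}  total {0,2}
L2 = {3,5}  total {0,2,3,5}
Reach set: {0,2,3,5}

Answer: UNREACHABLE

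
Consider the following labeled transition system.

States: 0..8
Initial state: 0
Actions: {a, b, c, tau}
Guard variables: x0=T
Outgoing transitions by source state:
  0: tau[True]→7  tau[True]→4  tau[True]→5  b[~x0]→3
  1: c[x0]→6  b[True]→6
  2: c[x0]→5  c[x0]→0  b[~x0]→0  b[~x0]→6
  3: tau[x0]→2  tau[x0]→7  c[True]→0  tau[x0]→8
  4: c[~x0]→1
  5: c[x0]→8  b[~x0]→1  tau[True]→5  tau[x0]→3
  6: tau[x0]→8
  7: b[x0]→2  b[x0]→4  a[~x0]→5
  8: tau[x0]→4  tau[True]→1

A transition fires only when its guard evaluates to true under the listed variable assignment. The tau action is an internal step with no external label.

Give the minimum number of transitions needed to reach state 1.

Layered search for 1:
  L0 = {0}
  L1 = {4,5,7}
  L2 = {2,3,8}
  L3 = {1}
first hit 1 at d=3 via tau·c·tau

Answer: 3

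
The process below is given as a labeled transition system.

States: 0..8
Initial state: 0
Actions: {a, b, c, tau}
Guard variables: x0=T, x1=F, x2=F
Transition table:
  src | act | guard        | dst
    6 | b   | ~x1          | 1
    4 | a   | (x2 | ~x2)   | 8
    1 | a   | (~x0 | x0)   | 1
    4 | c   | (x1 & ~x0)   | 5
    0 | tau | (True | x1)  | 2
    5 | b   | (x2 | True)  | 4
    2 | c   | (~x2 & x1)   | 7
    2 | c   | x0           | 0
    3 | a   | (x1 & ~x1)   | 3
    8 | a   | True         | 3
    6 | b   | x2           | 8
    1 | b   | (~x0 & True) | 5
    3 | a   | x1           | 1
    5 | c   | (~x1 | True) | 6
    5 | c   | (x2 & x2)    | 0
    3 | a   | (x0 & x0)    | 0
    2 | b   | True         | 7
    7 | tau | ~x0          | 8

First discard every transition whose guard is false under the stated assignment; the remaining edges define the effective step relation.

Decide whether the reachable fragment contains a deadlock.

Answer: DEADLOCK at state 7

Working:
Reach set: {0,2,7}
  0: tau→2  [1 out]
  2: b→7  c→0  [2 out]
  7: ∅  [STUCK]
trace reaching 7: tau·b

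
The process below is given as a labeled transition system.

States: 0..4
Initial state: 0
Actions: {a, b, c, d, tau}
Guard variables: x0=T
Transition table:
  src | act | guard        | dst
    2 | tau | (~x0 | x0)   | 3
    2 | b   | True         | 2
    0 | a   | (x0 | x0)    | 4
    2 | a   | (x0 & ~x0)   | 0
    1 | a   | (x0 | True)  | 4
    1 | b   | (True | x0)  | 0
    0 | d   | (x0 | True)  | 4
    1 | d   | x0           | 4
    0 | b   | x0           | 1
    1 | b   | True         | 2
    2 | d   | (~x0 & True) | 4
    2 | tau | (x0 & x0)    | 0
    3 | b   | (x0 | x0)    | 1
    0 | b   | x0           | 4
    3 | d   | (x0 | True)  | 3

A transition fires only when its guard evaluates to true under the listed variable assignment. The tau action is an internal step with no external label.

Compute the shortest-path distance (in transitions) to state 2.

Answer: 2

Analysis:
Breadth-first toward 2:
  depth 0: {0}
  depth 1: {1,4}
  depth 2: {2}
first hit 2 at d=2 via b·b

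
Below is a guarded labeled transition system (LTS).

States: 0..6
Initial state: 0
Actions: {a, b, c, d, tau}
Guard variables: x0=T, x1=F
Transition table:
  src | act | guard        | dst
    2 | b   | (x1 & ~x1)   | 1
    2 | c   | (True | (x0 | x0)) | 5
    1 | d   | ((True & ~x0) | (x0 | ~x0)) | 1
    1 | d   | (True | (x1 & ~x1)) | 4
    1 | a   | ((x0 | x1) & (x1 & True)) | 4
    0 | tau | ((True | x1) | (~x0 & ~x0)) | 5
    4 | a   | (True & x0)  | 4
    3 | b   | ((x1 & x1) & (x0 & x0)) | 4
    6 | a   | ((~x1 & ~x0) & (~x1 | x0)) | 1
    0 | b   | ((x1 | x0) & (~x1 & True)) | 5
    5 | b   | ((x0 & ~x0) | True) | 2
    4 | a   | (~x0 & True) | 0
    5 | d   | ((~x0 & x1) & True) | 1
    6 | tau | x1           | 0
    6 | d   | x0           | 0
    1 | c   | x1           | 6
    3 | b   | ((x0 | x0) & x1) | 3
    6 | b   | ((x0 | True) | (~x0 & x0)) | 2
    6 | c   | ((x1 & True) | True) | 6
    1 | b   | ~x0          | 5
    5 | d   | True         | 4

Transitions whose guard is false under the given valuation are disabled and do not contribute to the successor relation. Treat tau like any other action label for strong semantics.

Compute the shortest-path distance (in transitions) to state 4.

Answer: 2

Working:
BFS to 4:
  depth 0: {0}
  depth 1: {5}
  depth 2: {2,4}
first hit 4 at d=2 via b·d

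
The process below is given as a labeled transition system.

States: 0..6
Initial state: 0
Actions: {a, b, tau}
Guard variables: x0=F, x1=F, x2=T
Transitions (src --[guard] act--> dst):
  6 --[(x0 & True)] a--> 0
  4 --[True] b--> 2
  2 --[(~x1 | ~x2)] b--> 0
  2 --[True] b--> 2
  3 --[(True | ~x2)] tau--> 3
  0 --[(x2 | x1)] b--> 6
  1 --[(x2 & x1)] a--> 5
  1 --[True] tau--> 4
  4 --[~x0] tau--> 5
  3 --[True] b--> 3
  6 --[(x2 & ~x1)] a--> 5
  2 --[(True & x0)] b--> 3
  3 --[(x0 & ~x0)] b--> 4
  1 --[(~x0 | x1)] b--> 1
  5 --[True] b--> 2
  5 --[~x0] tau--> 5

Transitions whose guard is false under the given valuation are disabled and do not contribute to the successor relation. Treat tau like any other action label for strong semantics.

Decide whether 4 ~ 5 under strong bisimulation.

Bisimulation quotient by refinement:
  round 0: {{0,1,2,3,4,5,6}}
  round 1: {{0,2},{1,3,4,5},{6}}
  round 2: {{0},{1,3},{2},{4,5},{6}}
  round 3: {{0},{1},{2},{3},{4,5},{6}}
Fixed point at round 4; 6 class(es).
class of 4: {4,5}; class of 5: {4,5}

Answer: BISIMILAR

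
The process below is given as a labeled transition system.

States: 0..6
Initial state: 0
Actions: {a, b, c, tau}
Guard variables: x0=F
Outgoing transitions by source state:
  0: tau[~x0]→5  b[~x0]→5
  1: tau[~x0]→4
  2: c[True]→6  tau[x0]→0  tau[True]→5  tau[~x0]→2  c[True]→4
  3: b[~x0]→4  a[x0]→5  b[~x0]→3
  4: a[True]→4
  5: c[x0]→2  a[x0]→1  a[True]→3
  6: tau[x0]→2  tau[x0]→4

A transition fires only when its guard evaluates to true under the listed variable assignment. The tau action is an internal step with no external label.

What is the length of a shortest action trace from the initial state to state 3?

Answer: 2

Analysis:
BFS to 3:
  depth 0: {0}
  depth 1: {5}
  depth 2: {3}
3 enters at depth 2; path b·a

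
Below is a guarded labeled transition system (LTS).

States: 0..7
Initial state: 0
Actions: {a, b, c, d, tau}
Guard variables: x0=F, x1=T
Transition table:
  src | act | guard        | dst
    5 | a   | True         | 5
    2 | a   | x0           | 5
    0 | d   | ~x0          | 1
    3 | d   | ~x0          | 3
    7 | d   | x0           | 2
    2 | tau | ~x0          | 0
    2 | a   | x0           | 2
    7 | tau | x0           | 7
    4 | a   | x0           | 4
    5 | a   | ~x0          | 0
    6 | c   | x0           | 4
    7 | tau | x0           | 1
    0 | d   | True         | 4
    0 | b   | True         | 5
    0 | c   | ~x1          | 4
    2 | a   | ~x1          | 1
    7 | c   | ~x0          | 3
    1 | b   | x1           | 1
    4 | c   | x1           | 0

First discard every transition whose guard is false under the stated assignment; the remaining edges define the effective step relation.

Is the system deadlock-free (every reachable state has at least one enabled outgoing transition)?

Reach set: {0,1,4,5}
  0: b→5  d→1  d→4  [deg 3]
  1: b→1  [deg 1]
  4: c→0  [deg 1]
  5: a→0  a→5  [deg 2]

Answer: DEADLOCK-FREE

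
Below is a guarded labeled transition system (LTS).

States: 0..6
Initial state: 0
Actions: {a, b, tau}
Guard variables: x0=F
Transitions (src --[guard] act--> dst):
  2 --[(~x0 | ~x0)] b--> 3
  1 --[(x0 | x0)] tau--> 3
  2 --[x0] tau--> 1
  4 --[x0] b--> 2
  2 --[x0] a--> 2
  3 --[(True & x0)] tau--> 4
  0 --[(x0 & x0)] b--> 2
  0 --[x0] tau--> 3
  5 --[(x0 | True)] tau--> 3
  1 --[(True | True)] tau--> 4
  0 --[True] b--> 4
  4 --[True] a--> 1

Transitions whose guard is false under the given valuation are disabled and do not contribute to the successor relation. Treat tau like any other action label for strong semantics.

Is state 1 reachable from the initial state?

Answer: REACHABLE

Analysis:
5 transition(s) survive guard evaluation.
Layer 0: {0}
Layer 1: {4}  total {0,4}
Layer 2: {1}  total {0,1,4}
Reachable = {0,1,4}
witness 1: b·a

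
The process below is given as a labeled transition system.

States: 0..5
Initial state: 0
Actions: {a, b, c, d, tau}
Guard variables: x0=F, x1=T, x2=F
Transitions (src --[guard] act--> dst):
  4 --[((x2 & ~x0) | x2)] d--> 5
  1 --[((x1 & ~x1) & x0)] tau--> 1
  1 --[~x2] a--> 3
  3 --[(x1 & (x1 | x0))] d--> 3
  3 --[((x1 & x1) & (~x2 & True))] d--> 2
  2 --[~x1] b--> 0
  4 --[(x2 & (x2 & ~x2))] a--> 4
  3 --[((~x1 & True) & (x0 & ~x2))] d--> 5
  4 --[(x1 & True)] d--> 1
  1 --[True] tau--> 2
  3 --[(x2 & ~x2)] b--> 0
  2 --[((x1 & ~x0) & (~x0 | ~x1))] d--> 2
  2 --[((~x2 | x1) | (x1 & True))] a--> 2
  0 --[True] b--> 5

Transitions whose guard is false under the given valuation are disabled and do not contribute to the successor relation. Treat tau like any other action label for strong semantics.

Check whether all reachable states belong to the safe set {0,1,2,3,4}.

Answer: INVARIANT VIOLATED at state 5

Trace:
Allowed set {0,1,2,3,4}
Reach set: {0,5}
  0: ok
  5: outside
reach 5 via b — violates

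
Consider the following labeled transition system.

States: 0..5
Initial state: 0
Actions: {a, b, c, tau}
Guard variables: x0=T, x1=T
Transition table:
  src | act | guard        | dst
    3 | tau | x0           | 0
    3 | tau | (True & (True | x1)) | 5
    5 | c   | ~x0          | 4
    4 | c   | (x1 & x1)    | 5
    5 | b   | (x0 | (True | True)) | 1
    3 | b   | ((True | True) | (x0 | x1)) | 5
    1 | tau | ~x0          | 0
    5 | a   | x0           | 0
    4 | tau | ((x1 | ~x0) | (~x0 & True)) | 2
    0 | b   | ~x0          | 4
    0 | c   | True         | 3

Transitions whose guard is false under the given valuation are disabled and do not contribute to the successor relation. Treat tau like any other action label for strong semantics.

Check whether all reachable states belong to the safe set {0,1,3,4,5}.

Answer: INVARIANT HOLDS

Trace:
Allowed set {0,1,3,4,5}
Reachable = {0,1,3,5}
  0: ok
  1: ok
  3: ok
  5: ok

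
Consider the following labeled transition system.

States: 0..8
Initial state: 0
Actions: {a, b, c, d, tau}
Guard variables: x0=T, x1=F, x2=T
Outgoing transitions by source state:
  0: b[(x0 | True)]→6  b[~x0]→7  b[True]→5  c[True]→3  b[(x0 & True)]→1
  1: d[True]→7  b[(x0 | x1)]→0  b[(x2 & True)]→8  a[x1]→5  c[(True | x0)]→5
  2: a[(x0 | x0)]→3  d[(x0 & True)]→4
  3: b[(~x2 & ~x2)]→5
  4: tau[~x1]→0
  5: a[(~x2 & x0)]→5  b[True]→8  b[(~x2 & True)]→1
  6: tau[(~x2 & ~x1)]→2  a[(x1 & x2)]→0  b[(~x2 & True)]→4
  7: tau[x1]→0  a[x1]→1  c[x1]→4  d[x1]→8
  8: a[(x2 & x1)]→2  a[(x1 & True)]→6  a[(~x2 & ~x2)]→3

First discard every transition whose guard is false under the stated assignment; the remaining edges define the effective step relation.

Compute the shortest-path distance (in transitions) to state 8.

Answer: 2

Trace:
BFS to 8:
  depth 0: {0}
  depth 1: {1,3,5,6}
  depth 2: {7,8}
first hit 8 at d=2 via b·b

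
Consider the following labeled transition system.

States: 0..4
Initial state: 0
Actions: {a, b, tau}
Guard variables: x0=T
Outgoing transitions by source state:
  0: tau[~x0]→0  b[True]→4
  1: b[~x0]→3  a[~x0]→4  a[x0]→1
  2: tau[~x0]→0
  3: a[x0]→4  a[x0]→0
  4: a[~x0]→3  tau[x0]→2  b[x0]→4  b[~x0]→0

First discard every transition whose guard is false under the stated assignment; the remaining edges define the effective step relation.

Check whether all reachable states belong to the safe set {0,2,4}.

Answer: INVARIANT HOLDS

Trace:
Inv-set: {0,2,4}
Reach set: {0,2,4}
  0: safe
  2: safe
  4: safe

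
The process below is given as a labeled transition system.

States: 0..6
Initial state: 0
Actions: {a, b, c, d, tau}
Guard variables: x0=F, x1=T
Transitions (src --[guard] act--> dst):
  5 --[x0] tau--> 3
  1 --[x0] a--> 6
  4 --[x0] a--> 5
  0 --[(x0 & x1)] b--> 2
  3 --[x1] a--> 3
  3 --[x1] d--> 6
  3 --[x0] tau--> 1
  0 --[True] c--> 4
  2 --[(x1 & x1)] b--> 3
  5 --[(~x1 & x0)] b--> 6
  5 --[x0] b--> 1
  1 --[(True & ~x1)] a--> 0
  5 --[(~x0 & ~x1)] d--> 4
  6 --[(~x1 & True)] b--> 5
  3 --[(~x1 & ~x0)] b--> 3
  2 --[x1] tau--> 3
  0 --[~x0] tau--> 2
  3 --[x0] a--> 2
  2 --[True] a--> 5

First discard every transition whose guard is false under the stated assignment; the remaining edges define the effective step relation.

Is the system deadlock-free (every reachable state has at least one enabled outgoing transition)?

Reach set: {0,2,3,4,5,6}
  0: c→4  tau→2  [2 exit(s)]
  2: a→5  b→3  tau→3  [3 exit(s)]
  3: a→3  d→6  [2 exit(s)]
  4: ∅  [no exit]
  5: ∅  [no exit]
  6: ∅  [no exit]
Path to 4: c

Answer: DEADLOCK at state 4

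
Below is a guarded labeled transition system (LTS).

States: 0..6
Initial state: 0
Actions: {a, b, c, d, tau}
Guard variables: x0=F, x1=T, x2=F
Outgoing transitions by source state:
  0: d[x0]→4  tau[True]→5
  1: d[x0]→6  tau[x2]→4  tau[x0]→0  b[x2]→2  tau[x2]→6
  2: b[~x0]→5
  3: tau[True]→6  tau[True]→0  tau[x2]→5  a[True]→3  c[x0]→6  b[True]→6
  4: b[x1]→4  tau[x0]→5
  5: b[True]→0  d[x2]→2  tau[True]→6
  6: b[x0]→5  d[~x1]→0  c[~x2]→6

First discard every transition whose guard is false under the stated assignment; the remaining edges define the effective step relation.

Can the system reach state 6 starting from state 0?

Answer: REACHABLE

Analysis:
After dropping false guards: 10 live edges.
L0 = {0}
L1 = {5}  total {0,5}
L2 = {6}  total {0,5,6}
Reachable = {0,5,6}
witness 6: tau·tau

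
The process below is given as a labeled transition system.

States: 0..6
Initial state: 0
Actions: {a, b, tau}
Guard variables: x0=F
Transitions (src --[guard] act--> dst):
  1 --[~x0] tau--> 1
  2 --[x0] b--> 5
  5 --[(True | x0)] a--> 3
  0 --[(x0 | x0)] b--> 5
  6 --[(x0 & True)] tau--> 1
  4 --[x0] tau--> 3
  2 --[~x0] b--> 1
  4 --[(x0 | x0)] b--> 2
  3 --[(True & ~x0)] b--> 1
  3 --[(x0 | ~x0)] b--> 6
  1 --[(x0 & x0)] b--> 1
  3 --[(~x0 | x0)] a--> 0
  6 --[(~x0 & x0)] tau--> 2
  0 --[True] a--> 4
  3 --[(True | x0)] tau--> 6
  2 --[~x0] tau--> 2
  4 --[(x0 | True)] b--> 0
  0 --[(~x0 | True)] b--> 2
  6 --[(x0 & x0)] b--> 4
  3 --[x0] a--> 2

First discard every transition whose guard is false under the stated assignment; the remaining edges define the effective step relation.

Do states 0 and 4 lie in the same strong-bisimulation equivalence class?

Refine partition for ~:
  π0 = {{0,1,2,3,4,5,6}}
  π1 = {{0},{1},{2},{3},{4},{5},{6}}
7 equivalence class(es) (converged in 2)
0∈{0}, 4∈{4}

Answer: NOT BISIMILAR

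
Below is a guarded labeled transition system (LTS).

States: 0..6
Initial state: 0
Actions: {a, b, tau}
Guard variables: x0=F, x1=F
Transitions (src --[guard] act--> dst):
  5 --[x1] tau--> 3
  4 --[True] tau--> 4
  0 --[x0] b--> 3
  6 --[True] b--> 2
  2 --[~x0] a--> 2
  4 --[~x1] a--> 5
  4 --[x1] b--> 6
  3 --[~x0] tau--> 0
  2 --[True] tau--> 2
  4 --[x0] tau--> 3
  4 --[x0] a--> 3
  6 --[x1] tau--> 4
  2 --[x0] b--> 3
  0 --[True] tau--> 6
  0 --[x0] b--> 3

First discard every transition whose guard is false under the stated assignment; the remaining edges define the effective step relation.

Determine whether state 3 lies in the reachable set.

Answer: UNREACHABLE

Working:
7 transition(s) survive guard evaluation.
L0 = {0}
L1 = {6}  total {0,6}
L2 = {2}  total {0,2,6}
Reachable = {0,2,6}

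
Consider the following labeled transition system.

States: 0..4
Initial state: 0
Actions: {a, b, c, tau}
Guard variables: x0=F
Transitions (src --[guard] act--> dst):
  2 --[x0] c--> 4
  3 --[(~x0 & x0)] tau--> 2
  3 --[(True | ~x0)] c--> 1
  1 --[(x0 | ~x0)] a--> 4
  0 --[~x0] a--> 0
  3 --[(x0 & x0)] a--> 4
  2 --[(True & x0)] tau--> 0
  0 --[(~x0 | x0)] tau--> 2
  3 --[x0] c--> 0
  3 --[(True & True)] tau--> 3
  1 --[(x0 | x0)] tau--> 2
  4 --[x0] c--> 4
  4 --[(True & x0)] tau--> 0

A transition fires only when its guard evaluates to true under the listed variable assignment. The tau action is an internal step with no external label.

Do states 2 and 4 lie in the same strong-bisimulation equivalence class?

Answer: BISIMILAR

Working:
Refine partition for ~:
  round 0: {{0,1,2,3,4}}
  round 1: {{0},{1},{2,4},{3}}
4 equivalence class(es) (converged in 2)
2∈{2,4}, 4∈{2,4}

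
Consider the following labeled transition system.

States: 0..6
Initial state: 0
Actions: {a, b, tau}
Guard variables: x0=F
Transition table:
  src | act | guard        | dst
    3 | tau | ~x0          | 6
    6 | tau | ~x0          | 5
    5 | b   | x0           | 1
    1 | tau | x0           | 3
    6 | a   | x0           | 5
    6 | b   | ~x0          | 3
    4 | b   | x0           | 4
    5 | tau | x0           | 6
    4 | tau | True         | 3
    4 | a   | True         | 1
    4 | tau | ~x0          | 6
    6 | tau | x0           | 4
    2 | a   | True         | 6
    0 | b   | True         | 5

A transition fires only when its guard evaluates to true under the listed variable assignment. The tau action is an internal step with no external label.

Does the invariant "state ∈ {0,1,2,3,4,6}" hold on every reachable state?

Answer: INVARIANT VIOLATED at state 5

Analysis:
Inv-set: {0,1,2,3,4,6}
Reach set: {0,5}
  0: ✓
  5: VIOLATES
reach 5 via b — violates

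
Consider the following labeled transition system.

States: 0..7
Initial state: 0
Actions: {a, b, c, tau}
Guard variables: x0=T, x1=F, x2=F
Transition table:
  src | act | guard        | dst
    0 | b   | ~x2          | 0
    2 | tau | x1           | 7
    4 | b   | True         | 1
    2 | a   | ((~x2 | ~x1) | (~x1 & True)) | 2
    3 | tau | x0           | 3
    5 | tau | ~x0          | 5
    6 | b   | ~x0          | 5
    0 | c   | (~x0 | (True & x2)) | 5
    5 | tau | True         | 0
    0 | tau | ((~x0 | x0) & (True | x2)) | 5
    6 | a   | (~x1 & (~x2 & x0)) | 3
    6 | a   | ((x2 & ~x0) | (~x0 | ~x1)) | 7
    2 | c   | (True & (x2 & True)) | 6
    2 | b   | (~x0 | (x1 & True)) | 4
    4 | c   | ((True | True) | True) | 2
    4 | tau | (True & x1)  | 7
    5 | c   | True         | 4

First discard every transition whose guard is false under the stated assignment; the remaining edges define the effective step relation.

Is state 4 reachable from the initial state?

Guard filter leaves 10 enabled edge(s).
Layer 0: {0}
Layer 1: {5}  cumulative {0,5}
Layer 2: {4}  cumulative {0,4,5}
Layer 3: {1,2}  cumulative {0,1,2,4,5}
Reachable = {0,1,2,4,5}
witness 4: tau·c

Answer: REACHABLE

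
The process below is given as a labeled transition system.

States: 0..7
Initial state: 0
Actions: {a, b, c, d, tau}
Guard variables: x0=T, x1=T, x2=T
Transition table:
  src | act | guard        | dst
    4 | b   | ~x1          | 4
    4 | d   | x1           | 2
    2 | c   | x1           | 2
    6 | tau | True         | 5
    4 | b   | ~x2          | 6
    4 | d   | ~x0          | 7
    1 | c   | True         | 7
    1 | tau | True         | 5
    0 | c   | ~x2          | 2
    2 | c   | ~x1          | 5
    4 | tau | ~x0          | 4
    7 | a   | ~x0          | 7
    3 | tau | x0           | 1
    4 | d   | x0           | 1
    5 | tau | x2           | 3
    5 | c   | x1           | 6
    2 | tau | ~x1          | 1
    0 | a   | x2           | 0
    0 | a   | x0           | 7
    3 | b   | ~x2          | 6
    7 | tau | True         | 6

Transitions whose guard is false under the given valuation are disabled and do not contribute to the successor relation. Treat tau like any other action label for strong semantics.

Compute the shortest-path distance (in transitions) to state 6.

Layered search for 6:
  Layer 0: {0}
  Layer 1: {7}
  Layer 2: {6}
first hit 6 at d=2 via a·tau

Answer: 2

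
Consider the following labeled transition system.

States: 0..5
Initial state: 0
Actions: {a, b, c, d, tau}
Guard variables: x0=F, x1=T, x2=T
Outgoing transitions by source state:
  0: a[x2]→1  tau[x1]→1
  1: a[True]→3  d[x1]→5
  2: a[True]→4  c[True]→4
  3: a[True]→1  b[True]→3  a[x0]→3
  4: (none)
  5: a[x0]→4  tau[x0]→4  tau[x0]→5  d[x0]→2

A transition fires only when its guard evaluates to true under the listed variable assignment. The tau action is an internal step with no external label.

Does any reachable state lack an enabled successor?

Reach set: {0,1,3,5}
  0: a→1  tau→1  [deg 2]
  1: a→3  d→5  [deg 2]
  3: a→1  b→3  [deg 2]
  5: ∅  [STUCK]
trace reaching 5: a·d

Answer: DEADLOCK at state 5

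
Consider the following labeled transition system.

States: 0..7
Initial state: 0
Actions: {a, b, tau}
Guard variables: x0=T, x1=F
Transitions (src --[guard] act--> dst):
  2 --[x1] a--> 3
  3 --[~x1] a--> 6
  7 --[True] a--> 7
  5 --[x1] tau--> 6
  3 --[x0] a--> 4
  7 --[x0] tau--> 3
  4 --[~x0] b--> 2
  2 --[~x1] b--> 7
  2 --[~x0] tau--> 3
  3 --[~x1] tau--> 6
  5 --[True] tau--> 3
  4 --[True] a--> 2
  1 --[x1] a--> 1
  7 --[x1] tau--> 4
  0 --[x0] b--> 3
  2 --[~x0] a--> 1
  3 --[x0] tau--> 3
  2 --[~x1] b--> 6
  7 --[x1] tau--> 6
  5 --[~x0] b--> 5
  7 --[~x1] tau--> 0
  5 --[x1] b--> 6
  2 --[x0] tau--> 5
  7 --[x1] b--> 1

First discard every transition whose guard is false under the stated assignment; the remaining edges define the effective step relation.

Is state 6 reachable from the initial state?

Answer: REACHABLE

Working:
After dropping false guards: 13 live edges.
Layer 0: {0}
Layer 1: {3}  now seen {0,3}
Layer 2: {4,6}  now seen {0,3,4,6}
Layer 3: {2}  now seen {0,2,3,4,6}
Layer 4: {5,7}  now seen {0,2,3,4,5,6,7}
Reach set: {0,2,3,4,5,6,7}
Path to 6: b·a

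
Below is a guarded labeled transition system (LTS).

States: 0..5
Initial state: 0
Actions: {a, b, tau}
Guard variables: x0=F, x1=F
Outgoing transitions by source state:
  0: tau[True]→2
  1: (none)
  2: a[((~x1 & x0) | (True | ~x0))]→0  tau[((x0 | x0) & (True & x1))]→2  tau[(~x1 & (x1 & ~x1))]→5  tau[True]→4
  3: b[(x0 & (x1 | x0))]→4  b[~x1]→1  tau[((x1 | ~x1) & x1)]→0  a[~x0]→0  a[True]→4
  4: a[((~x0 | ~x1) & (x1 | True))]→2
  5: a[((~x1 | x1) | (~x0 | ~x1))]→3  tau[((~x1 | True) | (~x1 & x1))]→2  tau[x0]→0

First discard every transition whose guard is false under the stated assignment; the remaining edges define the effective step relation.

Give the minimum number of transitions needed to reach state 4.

Answer: 2

Working:
Breadth-first toward 4:
  L0 = {0}
  L1 = {2}
  L2 = {4}
first hit 4 at d=2 via tau·tau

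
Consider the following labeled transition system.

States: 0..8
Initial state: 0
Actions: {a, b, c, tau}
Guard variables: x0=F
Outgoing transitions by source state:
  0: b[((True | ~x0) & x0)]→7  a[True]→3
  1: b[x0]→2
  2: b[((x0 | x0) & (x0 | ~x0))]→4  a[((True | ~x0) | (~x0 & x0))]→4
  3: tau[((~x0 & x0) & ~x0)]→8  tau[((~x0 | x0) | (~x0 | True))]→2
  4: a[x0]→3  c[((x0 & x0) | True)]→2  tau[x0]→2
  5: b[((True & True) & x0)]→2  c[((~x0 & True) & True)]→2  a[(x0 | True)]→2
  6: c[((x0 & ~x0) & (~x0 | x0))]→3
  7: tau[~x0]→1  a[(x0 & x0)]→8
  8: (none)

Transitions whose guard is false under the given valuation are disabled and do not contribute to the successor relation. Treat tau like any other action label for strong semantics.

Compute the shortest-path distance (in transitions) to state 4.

Answer: 3

Working:
BFS to 4:
  L0 = {0}
  L1 = {3}
  L2 = {2}
  L3 = {4}
depth(4)=3, e.g. a·tau·a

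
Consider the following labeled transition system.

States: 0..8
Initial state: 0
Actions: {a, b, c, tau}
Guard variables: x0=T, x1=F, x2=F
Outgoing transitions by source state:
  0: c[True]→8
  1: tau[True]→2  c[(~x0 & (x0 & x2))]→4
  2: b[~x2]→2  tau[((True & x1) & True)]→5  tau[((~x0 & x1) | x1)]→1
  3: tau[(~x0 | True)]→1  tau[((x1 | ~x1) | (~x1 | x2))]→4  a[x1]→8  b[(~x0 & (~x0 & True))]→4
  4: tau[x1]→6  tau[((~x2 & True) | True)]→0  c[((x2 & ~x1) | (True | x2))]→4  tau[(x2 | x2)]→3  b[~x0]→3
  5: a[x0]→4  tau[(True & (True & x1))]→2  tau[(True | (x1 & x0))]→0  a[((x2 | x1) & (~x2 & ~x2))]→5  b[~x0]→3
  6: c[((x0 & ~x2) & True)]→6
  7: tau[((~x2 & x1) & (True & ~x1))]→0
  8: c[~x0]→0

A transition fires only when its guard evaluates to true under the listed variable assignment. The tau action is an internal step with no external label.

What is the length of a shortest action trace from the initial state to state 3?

Answer: UNREACHABLE

Analysis:
Breadth-first toward 3:
  Layer 0: {0}
  Layer 1: {8}
3 never appears.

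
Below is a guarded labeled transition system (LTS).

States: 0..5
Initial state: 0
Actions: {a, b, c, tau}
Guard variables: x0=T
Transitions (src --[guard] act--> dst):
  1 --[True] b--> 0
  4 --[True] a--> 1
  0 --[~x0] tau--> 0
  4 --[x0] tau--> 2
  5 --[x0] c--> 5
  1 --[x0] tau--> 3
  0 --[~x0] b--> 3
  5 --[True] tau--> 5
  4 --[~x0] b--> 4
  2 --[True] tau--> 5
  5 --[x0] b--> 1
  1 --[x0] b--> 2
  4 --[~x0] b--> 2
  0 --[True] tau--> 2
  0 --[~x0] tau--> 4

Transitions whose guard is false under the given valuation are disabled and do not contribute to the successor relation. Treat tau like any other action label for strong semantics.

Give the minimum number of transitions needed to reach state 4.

Answer: UNREACHABLE

Working:
BFS to 4:
  L0 = {0}
  L1 = {2}
  L2 = {5}
  L3 = {1}
  L4 = {3}
4 never appears.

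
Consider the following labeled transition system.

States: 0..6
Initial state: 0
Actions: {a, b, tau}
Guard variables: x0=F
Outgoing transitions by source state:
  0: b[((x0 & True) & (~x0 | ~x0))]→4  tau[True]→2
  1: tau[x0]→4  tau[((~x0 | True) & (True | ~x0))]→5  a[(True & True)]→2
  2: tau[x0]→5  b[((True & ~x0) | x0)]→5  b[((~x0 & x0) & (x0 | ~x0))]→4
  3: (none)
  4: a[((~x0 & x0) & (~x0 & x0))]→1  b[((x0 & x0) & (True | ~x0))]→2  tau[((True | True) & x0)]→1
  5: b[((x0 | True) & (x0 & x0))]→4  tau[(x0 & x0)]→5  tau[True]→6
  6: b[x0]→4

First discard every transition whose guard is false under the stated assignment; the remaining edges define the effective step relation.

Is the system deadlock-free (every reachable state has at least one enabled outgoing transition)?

Answer: DEADLOCK at state 6

Working:
R = {0,2,5,6}
  0: tau→2  [1 out]
  2: b→5  [1 out]
  5: tau→6  [1 out]
  6: ∅  [no exit]
Path to 6: tau·b·tau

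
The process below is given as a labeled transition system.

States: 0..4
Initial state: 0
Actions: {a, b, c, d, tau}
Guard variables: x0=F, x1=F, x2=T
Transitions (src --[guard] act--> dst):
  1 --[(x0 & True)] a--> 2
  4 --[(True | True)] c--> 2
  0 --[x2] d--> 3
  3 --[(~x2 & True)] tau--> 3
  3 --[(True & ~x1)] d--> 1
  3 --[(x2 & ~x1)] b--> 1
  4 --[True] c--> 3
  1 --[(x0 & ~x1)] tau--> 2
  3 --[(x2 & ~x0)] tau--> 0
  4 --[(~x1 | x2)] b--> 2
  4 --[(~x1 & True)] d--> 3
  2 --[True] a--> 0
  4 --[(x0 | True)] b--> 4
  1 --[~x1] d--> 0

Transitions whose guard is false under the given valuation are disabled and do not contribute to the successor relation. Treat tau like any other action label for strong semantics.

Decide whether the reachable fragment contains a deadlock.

Answer: DEADLOCK-FREE

Analysis:
R = {0,1,3}
  0: d→3  [1 out]
  1: d→0  [1 out]
  3: b→1  d→1  tau→0  [3 out]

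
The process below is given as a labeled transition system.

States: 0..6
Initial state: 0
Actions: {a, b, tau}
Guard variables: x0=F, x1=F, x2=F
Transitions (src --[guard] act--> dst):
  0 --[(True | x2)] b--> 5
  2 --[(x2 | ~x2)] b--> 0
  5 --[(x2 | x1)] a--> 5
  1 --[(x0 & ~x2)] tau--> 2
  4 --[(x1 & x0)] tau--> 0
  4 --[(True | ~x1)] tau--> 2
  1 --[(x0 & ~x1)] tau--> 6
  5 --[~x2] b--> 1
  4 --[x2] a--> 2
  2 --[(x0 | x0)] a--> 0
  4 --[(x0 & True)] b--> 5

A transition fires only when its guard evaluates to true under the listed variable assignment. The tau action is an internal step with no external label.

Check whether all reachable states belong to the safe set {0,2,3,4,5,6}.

Answer: INVARIANT VIOLATED at state 1

Working:
Safe = {0,2,3,4,5,6}
Reach set: {0,1,5}
  0: ok
  1: VIOLATES
  5: ok
counterexample path to 1: b·b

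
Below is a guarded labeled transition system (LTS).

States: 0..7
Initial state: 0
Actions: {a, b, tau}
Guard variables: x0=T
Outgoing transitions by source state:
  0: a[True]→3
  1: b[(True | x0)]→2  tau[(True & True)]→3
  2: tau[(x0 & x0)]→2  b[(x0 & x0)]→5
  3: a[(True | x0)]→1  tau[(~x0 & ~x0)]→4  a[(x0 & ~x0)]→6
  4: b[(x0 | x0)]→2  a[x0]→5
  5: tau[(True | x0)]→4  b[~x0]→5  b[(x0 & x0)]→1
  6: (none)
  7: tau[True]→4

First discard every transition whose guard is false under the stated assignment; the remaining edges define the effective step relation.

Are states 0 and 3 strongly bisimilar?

Refine partition for ~:
  round 0: {{0,1,2,3,4,5,6,7}}
  round 1: {{0,3},{1,2,5},{4},{6},{7}}
  round 2: {{0},{1},{2},{3},{4},{5},{6},{7}}
Fixed point at round 3; 8 class(es).
class of 0: {0}; class of 3: {3}

Answer: NOT BISIMILAR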